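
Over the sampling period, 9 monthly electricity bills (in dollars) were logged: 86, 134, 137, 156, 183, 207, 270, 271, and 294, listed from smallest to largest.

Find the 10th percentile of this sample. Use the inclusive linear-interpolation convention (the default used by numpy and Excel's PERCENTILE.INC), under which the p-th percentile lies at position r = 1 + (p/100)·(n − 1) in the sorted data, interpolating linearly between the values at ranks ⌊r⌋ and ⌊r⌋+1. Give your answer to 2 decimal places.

n = 9.
r = 1 + (10/100)·(9 − 1) = 1 + 0.8 = 1.8.
Rank 1 is 86 and rank 2 is 134.
Interpolate: 86 + 0.8·(134 − 86) = 86 + 0.8·48 = 124.4.

124.40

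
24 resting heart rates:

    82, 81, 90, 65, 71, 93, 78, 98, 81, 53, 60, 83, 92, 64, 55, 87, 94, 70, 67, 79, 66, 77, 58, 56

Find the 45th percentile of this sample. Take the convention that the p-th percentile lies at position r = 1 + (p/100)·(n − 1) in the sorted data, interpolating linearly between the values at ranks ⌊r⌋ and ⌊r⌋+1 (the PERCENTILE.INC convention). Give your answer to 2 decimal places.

73.10

Sorted: 53, 55, 56, 58, 60, 64, 65, 66, 67, 70, 71, 77, 78, 79, 81, 81, 82, 83, 87, 90, 92, 93, 94, 98.
n = 24.
r = 1 + (45/100)·(24 − 1) = 1 + 10.35 = 11.35.
Rank 11 is 71 and rank 12 is 77.
Interpolate: 71 + 0.35·(77 − 71) = 71 + 0.35·6 = 73.1.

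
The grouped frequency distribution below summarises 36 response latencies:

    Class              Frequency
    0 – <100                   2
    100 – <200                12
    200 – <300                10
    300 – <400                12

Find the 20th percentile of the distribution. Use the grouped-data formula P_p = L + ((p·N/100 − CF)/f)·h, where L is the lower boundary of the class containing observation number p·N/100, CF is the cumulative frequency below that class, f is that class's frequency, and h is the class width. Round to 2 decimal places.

143.33

N = 36; target position k = 20/100 · 36 = 7.2.
Cumulative frequencies: 2, 14, 24, 36.
Observation 7.2 falls in the class 100 – <200.
L = 100, CF = 2, f = 12, h = 100.
P20 = 100 + ((7.2 − 2)/12)·100 = 100 + 43.3333 = 143.333.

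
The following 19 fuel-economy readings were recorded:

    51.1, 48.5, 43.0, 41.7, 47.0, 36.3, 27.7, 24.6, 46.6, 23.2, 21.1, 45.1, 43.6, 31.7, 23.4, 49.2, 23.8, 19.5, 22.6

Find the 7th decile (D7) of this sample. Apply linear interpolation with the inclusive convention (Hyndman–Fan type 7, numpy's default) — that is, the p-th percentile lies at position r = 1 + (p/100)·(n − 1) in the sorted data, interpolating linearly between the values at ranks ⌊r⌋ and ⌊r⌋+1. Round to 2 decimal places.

44.50

Sorted: 19.5, 21.1, 22.6, 23.2, 23.4, 23.8, 24.6, 27.7, 31.7, 36.3, 41.7, 43.0, 43.6, 45.1, 46.6, 47.0, 48.5, 49.2, 51.1.
n = 19.
r = 1 + (70/100)·(19 − 1) = 1 + 12.6 = 13.6.
Rank 13 is 43.6 and rank 14 is 45.1.
Interpolate: 43.6 + 0.6·(45.1 − 43.6) = 43.6 + 0.6·1.5 = 44.5.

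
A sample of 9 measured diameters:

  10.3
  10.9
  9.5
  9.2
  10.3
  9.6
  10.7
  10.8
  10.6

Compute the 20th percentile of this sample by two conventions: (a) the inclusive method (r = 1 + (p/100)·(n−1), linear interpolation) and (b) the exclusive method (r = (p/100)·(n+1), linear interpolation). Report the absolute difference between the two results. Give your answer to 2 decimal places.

Sorted: 9.2, 9.5, 9.6, 10.3, 10.3, 10.6, 10.7, 10.8, 10.9.
n = 9.
(a) r = 2.6; between ranks 2 (9.5) and 3 (9.6): 9.56.
(b) r = 2 → value at rank 2 = 9.5.
|9.56 − 9.5| = 0.06.

0.06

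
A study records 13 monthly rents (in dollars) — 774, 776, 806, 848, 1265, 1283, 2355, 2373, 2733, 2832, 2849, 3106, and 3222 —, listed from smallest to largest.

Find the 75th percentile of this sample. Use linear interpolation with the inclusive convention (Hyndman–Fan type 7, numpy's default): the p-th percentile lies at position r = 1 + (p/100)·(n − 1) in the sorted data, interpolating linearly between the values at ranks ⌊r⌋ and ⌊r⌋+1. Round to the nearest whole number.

2832

n = 13.
r = 1 + (75/100)·(13 − 1) = 1 + 9 = 10.
r is an integer, so P75 is the value at rank 10: 2832.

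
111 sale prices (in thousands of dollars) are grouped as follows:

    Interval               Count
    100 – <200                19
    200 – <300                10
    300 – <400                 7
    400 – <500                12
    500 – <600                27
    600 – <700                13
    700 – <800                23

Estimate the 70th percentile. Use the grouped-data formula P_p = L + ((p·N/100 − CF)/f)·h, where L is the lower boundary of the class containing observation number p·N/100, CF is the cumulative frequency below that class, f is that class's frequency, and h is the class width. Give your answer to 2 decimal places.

620.77

N = 111; target position k = 70/100 · 111 = 77.7.
Cumulative frequencies: 19, 29, 36, 48, 75, 88, 111.
Observation 77.7 falls in the class 600 – <700.
L = 600, CF = 75, f = 13, h = 100.
P70 = 600 + ((77.7 − 75)/13)·100 = 600 + 20.7692 = 620.769.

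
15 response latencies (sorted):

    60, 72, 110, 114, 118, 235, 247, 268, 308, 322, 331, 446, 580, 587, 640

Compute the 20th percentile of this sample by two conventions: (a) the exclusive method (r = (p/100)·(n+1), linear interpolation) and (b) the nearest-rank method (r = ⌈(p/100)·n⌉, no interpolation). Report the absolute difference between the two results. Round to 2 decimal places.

0.80

n = 15.
(a) r = 3.2; between ranks 3 (110) and 4 (114): 110.8.
(b) the nearest-rank method: rank 3 → 110.
|110.8 − 110| = 0.8.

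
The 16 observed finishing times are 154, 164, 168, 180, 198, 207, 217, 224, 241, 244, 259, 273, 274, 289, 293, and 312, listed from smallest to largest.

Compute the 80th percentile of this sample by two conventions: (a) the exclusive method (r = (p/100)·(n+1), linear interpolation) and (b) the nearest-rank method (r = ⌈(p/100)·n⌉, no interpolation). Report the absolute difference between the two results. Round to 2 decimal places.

9.00

n = 16.
(a) r = 13.6; between ranks 13 (274) and 14 (289): 283.
(b) the nearest-rank method: rank 13 → 274.
|283 − 274| = 9.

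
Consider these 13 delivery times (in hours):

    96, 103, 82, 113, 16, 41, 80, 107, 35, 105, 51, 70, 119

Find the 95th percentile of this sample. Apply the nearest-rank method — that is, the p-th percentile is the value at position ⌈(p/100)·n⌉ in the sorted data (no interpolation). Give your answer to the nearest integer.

119

Sorted: 16, 35, 41, 51, 70, 80, 82, 96, 103, 105, 107, 113, 119.
n = 13.
Position = ⌈95/100 · 13⌉ = ⌈12.35⌉ = 13.
The value at rank 13 is 119.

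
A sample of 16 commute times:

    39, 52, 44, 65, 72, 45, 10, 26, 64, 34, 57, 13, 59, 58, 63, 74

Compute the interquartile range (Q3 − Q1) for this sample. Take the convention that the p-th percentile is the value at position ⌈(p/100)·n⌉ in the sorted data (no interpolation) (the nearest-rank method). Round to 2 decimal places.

29.00

Sorted: 10, 13, 26, 34, 39, 44, 45, 52, 57, 58, 59, 63, 64, 65, 72, 74.
n = 16.
P25: rank ⌈25/100·16⌉ = 4 → 34.
P75: rank ⌈75/100·16⌉ = 12 → 63.
Difference: 63 − 34 = 29.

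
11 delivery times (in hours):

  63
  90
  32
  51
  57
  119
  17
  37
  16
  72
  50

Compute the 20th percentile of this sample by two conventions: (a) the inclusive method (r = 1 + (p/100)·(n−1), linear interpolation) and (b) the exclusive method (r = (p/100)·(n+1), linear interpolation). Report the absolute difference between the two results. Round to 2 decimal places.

9.00

Sorted: 16, 17, 32, 37, 50, 51, 57, 63, 72, 90, 119.
n = 11.
(a) r = 3 → value at rank 3 = 32.
(b) r = 2.4; between ranks 2 (17) and 3 (32): 23.
|32 − 23| = 9.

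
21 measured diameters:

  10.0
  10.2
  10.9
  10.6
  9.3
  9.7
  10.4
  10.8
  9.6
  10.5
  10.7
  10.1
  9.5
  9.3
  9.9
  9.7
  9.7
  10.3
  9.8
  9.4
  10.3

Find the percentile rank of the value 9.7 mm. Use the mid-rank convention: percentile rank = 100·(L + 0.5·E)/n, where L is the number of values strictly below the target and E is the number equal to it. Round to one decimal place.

31.0

Sorted: 9.3, 9.3, 9.4, 9.5, 9.6, 9.7, 9.7, 9.7, 9.8, 9.9, 10.0, 10.1, 10.2, 10.3, 10.3, 10.4, 10.5, 10.6, 10.7, 10.8, 10.9.
Count below 9.7: L = 5; count equal: E = 3; n = 21.
Percentile rank = 100·(5 + 0.5·3)/21 = 100·6.5/21 = 30.95.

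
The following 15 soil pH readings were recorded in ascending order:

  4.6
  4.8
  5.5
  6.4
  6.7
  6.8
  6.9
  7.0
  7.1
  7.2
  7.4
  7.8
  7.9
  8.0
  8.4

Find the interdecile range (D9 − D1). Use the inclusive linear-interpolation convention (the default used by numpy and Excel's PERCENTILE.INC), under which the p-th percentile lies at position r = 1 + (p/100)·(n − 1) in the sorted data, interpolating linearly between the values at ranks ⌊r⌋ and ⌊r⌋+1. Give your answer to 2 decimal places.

n = 15.
P10: r = 2.4; ranks 2–3 are 4.8, 5.5; interpolating gives 5.08.
P90: r = 13.6; ranks 13–14 are 7.9, 8.0; interpolating gives 7.96.
Difference: 7.96 − 5.08 = 2.88.

2.88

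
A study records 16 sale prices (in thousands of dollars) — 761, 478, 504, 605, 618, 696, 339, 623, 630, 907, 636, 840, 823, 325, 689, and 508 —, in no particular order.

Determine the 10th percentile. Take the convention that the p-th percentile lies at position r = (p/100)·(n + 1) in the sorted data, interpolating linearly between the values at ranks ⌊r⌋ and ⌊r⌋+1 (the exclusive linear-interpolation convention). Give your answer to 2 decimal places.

Sorted: 325, 339, 478, 504, 508, 605, 618, 623, 630, 636, 689, 696, 761, 823, 840, 907.
n = 16.
r = (10/100)·(16 + 1) = 1.7.
Rank 1 is 325 and rank 2 is 339.
Interpolate: 325 + 0.7·(339 − 325) = 325 + 0.7·14 = 334.8.

334.80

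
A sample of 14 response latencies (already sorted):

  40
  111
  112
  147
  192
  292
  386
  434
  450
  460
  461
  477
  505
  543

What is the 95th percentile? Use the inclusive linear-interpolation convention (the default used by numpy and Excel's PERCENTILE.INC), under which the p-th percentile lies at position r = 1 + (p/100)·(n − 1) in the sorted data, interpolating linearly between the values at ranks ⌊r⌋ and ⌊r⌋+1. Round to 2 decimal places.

n = 14.
r = 1 + (95/100)·(14 − 1) = 1 + 12.35 = 13.35.
Rank 13 is 505 and rank 14 is 543.
Interpolate: 505 + 0.35·(543 − 505) = 505 + 0.35·38 = 518.3.

518.30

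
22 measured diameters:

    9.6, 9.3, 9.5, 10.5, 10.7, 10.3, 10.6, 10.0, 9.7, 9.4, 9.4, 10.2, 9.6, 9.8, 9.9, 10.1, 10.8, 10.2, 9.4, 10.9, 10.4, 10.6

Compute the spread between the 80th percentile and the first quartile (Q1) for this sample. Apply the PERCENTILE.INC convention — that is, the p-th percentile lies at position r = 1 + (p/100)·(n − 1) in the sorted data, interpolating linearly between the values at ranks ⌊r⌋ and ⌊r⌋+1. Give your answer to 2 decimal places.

Sorted: 9.3, 9.4, 9.4, 9.4, 9.5, 9.6, 9.6, 9.7, 9.8, 9.9, 10.0, 10.1, 10.2, 10.2, 10.3, 10.4, 10.5, 10.6, 10.6, 10.7, 10.8, 10.9.
n = 22.
P25: r = 6.25; ranks 6–7 are 9.6, 9.6; interpolating gives 9.6.
P80: r = 17.8; ranks 17–18 are 10.5, 10.6; interpolating gives 10.58.
Difference: 10.58 − 9.6 = 0.98.

0.98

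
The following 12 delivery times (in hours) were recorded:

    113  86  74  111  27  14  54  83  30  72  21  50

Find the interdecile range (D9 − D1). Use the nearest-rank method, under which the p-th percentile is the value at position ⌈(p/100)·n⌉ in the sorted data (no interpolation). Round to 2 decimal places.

Sorted: 14, 21, 27, 30, 50, 54, 72, 74, 83, 86, 111, 113.
n = 12.
P10: rank ⌈10/100·12⌉ = 2 → 21.
P90: rank ⌈90/100·12⌉ = 11 → 111.
Difference: 111 − 21 = 90.

90.00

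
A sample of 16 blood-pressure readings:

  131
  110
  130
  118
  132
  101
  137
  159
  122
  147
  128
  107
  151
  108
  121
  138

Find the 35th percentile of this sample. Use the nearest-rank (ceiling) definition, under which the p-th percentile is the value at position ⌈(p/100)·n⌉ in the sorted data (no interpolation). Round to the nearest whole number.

121

Sorted: 101, 107, 108, 110, 118, 121, 122, 128, 130, 131, 132, 137, 138, 147, 151, 159.
n = 16.
Position = ⌈35/100 · 16⌉ = ⌈5.6⌉ = 6.
The value at rank 6 is 121.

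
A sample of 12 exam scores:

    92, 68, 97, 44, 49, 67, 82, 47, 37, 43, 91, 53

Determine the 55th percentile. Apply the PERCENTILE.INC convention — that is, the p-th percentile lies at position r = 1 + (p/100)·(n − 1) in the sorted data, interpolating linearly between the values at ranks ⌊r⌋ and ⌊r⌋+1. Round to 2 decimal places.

67.05

Sorted: 37, 43, 44, 47, 49, 53, 67, 68, 82, 91, 92, 97.
n = 12.
r = 1 + (55/100)·(12 − 1) = 1 + 6.05 = 7.05.
Rank 7 is 67 and rank 8 is 68.
Interpolate: 67 + 0.05·(68 − 67) = 67 + 0.05·1 = 67.05.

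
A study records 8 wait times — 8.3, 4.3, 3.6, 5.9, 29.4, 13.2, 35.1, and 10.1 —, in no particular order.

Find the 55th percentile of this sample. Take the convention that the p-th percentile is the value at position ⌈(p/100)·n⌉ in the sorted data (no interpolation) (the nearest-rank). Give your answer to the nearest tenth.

10.1

Sorted: 3.6, 4.3, 5.9, 8.3, 10.1, 13.2, 29.4, 35.1.
n = 8.
Position = ⌈55/100 · 8⌉ = ⌈4.4⌉ = 5.
The value at rank 5 is 10.1.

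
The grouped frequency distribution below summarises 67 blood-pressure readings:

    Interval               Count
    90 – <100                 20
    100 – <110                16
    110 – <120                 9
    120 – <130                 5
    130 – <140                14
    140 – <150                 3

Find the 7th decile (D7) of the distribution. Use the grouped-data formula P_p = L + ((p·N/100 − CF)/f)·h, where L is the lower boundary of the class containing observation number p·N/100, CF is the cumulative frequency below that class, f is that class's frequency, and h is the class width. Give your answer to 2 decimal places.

N = 67; target position k = 70/100 · 67 = 46.9.
Cumulative frequencies: 20, 36, 45, 50, 64, 67.
Observation 46.9 falls in the class 120 – <130.
L = 120, CF = 45, f = 5, h = 10.
P70 = 120 + ((46.9 − 45)/5)·10 = 120 + 3.8 = 123.8.

123.80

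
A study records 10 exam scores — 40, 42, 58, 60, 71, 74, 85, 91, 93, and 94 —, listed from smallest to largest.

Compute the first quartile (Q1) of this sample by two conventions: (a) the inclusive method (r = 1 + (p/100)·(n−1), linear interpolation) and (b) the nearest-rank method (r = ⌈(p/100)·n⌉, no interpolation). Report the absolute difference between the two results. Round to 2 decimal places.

n = 10.
(a) r = 3.25; between ranks 3 (58) and 4 (60): 58.5.
(b) the nearest-rank method: rank 3 → 58.
|58.5 − 58| = 0.5.

0.50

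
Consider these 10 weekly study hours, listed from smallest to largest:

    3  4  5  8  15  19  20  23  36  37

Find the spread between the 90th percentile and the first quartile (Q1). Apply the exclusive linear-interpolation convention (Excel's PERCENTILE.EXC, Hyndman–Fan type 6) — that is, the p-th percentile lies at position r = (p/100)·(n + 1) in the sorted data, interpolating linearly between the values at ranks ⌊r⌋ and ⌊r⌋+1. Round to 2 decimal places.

32.15

n = 10.
P25: r = 2.75; ranks 2–3 are 4, 5; interpolating gives 4.75.
P90: r = 9.9; ranks 9–10 are 36, 37; interpolating gives 36.9.
Difference: 36.9 − 4.75 = 32.15.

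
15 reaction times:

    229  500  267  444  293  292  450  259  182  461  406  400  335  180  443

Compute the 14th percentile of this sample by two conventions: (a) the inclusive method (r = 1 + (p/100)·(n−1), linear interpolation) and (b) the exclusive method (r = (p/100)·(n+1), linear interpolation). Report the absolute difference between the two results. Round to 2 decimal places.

Sorted: 180, 182, 229, 259, 267, 292, 293, 335, 400, 406, 443, 444, 450, 461, 500.
n = 15.
(a) r = 2.96; between ranks 2 (182) and 3 (229): 227.12.
(b) r = 2.24; between ranks 2 (182) and 3 (229): 193.28.
|227.12 − 193.28| = 33.84.

33.84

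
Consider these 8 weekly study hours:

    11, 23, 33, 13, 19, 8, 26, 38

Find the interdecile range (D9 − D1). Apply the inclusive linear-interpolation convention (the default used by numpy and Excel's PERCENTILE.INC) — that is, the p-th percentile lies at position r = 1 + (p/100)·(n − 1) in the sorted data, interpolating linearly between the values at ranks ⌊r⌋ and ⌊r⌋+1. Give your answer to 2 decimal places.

Sorted: 8, 11, 13, 19, 23, 26, 33, 38.
n = 8.
P10: r = 1.7; ranks 1–2 are 8, 11; interpolating gives 10.1.
P90: r = 7.3; ranks 7–8 are 33, 38; interpolating gives 34.5.
Difference: 34.5 − 10.1 = 24.4.

24.40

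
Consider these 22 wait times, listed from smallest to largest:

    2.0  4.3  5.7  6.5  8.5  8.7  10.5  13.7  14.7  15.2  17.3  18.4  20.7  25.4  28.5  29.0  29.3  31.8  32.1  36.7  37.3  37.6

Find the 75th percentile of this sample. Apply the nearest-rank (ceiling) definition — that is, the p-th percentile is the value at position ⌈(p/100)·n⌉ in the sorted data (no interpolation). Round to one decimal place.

n = 22.
Position = ⌈75/100 · 22⌉ = ⌈16.5⌉ = 17.
The value at rank 17 is 29.3.

29.3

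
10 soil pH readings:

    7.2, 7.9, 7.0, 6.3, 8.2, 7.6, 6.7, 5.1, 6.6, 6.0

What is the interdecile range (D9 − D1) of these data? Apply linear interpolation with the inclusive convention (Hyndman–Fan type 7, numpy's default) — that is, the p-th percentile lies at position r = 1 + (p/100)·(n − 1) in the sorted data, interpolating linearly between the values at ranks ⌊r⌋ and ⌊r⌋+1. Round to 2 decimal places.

2.02

Sorted: 5.1, 6.0, 6.3, 6.6, 6.7, 7.0, 7.2, 7.6, 7.9, 8.2.
n = 10.
P10: r = 1.9; ranks 1–2 are 5.1, 6.0; interpolating gives 5.91.
P90: r = 9.1; ranks 9–10 are 7.9, 8.2; interpolating gives 7.93.
Difference: 7.93 − 5.91 = 2.02.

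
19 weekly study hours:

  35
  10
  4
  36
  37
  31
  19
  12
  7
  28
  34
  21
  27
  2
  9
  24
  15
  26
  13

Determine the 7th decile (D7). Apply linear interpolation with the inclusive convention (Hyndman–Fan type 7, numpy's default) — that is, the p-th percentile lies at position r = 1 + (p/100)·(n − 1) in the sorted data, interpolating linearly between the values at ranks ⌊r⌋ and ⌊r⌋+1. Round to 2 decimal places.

Sorted: 2, 4, 7, 9, 10, 12, 13, 15, 19, 21, 24, 26, 27, 28, 31, 34, 35, 36, 37.
n = 19.
r = 1 + (70/100)·(19 − 1) = 1 + 12.6 = 13.6.
Rank 13 is 27 and rank 14 is 28.
Interpolate: 27 + 0.6·(28 − 27) = 27 + 0.6·1 = 27.6.

27.60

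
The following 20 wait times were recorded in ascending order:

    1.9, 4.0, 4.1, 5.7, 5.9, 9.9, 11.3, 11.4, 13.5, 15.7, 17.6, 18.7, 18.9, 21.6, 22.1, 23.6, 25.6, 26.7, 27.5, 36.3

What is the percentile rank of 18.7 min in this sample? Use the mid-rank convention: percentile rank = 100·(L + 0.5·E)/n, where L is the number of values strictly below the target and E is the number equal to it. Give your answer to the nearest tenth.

57.5

Count below 18.7: L = 11; count equal: E = 1; n = 20.
Percentile rank = 100·(11 + 0.5·1)/20 = 100·11.5/20 = 57.5.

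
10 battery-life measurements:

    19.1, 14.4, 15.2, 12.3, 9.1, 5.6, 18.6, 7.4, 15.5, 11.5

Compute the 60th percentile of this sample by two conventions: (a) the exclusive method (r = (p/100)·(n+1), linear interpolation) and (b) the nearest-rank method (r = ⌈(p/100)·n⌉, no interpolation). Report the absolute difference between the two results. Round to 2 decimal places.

Sorted: 5.6, 7.4, 9.1, 11.5, 12.3, 14.4, 15.2, 15.5, 18.6, 19.1.
n = 10.
(a) r = 6.6; between ranks 6 (14.4) and 7 (15.2): 14.88.
(b) the nearest-rank method: rank 6 → 14.4.
|14.88 − 14.4| = 0.48.

0.48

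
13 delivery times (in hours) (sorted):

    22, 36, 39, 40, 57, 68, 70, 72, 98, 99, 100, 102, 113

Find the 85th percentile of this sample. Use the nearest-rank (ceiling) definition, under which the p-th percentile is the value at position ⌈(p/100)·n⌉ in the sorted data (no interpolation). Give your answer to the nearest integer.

n = 13.
Position = ⌈85/100 · 13⌉ = ⌈11.05⌉ = 12.
The value at rank 12 is 102.

102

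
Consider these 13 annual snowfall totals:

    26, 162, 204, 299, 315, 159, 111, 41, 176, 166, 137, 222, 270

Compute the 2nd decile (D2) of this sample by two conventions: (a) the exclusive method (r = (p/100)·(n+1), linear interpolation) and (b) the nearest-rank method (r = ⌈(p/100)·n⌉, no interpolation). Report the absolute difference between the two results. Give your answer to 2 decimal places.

14.00

Sorted: 26, 41, 111, 137, 159, 162, 166, 176, 204, 222, 270, 299, 315.
n = 13.
(a) r = 2.8; between ranks 2 (41) and 3 (111): 97.
(b) the nearest-rank method: rank 3 → 111.
|97 − 111| = 14.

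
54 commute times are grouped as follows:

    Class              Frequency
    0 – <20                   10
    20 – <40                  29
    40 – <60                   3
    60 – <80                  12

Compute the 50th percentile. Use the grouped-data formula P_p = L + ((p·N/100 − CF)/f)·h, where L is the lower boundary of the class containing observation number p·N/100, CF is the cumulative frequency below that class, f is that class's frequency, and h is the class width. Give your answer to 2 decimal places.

31.72

N = 54; target position k = 50/100 · 54 = 27.
Cumulative frequencies: 10, 39, 42, 54.
Observation 27 falls in the class 20 – <40.
L = 20, CF = 10, f = 29, h = 20.
P50 = 20 + ((27 − 10)/29)·20 = 20 + 11.7241 = 31.7241.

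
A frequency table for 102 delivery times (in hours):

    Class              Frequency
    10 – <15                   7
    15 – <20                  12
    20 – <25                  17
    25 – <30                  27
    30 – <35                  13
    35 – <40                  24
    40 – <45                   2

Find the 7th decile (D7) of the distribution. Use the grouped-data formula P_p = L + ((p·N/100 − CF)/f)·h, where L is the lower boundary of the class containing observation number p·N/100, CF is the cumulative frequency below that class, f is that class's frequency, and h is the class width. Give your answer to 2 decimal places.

N = 102; target position k = 70/100 · 102 = 71.4.
Cumulative frequencies: 7, 19, 36, 63, 76, 100, 102.
Observation 71.4 falls in the class 30 – <35.
L = 30, CF = 63, f = 13, h = 5.
P70 = 30 + ((71.4 − 63)/13)·5 = 30 + 3.23077 = 33.2308.

33.23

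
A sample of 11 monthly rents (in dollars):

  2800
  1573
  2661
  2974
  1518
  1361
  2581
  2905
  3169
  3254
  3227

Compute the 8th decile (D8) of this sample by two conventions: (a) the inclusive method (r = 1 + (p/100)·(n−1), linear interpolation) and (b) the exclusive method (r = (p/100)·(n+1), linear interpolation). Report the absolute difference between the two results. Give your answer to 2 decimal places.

34.80

Sorted: 1361, 1518, 1573, 2581, 2661, 2800, 2905, 2974, 3169, 3227, 3254.
n = 11.
(a) r = 9 → value at rank 9 = 3169.
(b) r = 9.6; between ranks 9 (3169) and 10 (3227): 3203.8.
|3169 − 3203.8| = 34.8.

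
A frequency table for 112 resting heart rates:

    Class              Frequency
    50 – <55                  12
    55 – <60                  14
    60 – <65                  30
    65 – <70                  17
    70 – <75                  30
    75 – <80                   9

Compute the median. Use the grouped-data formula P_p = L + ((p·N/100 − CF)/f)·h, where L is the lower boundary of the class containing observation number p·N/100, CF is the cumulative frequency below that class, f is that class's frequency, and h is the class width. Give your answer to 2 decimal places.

N = 112; target position k = 50/100 · 112 = 56.
Cumulative frequencies: 12, 26, 56, 73, 103, 112.
Observation 56 falls in the class 60 – <65.
L = 60, CF = 26, f = 30, h = 5.
P50 = 60 + ((56 − 26)/30)·5 = 60 + 5 = 65.

65.00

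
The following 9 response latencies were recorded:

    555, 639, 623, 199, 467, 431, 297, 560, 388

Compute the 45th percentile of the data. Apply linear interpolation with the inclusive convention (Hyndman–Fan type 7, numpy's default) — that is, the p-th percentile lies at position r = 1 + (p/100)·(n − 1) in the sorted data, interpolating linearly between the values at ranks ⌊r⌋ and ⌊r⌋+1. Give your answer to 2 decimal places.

452.60

Sorted: 199, 297, 388, 431, 467, 555, 560, 623, 639.
n = 9.
r = 1 + (45/100)·(9 − 1) = 1 + 3.6 = 4.6.
Rank 4 is 431 and rank 5 is 467.
Interpolate: 431 + 0.6·(467 − 431) = 431 + 0.6·36 = 452.6.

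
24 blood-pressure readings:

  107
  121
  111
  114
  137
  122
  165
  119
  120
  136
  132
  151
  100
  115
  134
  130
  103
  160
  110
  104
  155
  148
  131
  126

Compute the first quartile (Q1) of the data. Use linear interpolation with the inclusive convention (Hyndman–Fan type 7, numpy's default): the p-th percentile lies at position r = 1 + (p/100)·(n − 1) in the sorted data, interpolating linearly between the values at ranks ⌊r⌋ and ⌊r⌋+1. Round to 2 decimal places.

Sorted: 100, 103, 104, 107, 110, 111, 114, 115, 119, 120, 121, 122, 126, 130, 131, 132, 134, 136, 137, 148, 151, 155, 160, 165.
n = 24.
r = 1 + (25/100)·(24 − 1) = 1 + 5.75 = 6.75.
Rank 6 is 111 and rank 7 is 114.
Interpolate: 111 + 0.75·(114 − 111) = 111 + 0.75·3 = 113.25.

113.25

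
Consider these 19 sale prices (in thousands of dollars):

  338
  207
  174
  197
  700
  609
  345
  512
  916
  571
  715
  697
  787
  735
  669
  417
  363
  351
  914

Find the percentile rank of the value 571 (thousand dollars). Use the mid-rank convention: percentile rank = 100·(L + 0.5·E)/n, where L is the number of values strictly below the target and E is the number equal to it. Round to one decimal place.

50.0

Sorted: 174, 197, 207, 338, 345, 351, 363, 417, 512, 571, 609, 669, 697, 700, 715, 735, 787, 914, 916.
Count below 571: L = 9; count equal: E = 1; n = 19.
Percentile rank = 100·(9 + 0.5·1)/19 = 100·9.5/19 = 50.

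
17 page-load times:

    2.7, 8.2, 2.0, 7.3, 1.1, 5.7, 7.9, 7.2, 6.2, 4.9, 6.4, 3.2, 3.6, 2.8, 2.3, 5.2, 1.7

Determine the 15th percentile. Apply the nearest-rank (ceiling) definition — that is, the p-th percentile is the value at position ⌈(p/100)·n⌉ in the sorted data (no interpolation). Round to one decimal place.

Sorted: 1.1, 1.7, 2.0, 2.3, 2.7, 2.8, 3.2, 3.6, 4.9, 5.2, 5.7, 6.2, 6.4, 7.2, 7.3, 7.9, 8.2.
n = 17.
Position = ⌈15/100 · 17⌉ = ⌈2.55⌉ = 3.
The value at rank 3 is 2.0.

2.0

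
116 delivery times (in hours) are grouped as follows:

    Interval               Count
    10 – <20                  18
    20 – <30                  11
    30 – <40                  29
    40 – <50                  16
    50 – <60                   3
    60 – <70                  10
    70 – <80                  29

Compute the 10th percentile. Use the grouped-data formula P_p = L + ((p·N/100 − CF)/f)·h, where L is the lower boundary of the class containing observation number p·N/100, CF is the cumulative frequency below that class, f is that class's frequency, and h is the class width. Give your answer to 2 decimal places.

16.44

N = 116; target position k = 10/100 · 116 = 11.6.
Cumulative frequencies: 18, 29, 58, 74, 77, 87, 116.
Observation 11.6 falls in the class 10 – <20.
L = 10, CF = 0, f = 18, h = 10.
P10 = 10 + ((11.6 − 0)/18)·10 = 10 + 6.44444 = 16.4444.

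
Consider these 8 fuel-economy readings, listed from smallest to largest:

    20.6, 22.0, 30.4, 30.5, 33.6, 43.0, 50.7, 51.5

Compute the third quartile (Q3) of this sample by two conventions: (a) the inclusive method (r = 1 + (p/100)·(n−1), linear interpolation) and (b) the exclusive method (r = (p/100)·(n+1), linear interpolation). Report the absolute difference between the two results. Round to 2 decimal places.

n = 8.
(a) r = 6.25; between ranks 6 (43.0) and 7 (50.7): 44.925.
(b) r = 6.75; between ranks 6 (43.0) and 7 (50.7): 48.775.
|44.925 − 48.775| = 3.85.

3.85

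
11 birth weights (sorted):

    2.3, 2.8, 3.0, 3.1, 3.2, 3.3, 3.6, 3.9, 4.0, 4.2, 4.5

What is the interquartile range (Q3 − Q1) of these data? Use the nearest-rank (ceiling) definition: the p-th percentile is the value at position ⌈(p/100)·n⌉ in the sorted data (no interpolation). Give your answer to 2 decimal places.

1.00

n = 11.
P25: rank ⌈25/100·11⌉ = 3 → 3.
P75: rank ⌈75/100·11⌉ = 9 → 4.
Difference: 4 − 3 = 1.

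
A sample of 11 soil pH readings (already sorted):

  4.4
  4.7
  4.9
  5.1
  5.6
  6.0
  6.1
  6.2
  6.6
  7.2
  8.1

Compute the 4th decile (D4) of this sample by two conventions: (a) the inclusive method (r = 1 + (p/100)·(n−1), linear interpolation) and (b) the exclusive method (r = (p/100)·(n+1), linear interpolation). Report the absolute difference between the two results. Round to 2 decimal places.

n = 11.
(a) r = 5 → value at rank 5 = 5.6.
(b) r = 4.8; between ranks 4 (5.1) and 5 (5.6): 5.5.
|5.6 − 5.5| = 0.1.

0.10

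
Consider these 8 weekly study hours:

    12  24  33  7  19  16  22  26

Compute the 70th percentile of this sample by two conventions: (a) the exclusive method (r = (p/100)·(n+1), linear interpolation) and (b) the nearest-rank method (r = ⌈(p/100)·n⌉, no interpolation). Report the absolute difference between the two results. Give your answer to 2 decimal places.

0.60

Sorted: 7, 12, 16, 19, 22, 24, 26, 33.
n = 8.
(a) r = 6.3; between ranks 6 (24) and 7 (26): 24.6.
(b) the nearest-rank method: rank 6 → 24.
|24.6 − 24| = 0.6.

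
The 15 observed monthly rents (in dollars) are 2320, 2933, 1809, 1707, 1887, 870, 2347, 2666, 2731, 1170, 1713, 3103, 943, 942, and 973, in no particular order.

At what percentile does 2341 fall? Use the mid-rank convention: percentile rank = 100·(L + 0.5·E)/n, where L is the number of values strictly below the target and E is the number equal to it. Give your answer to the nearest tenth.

66.7

Sorted: 870, 942, 943, 973, 1170, 1707, 1713, 1809, 1887, 2320, 2347, 2666, 2731, 2933, 3103.
Count below 2341: L = 10; count equal: E = 0; n = 15.
Percentile rank = 100·(10 + 0.5·0)/15 = 100·10/15 = 66.67.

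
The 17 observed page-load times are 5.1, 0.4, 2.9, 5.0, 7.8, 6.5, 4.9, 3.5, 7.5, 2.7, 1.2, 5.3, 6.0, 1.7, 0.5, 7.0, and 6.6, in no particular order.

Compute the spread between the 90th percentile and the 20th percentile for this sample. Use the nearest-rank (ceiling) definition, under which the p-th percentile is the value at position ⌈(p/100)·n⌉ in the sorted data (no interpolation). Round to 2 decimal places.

5.80

Sorted: 0.4, 0.5, 1.2, 1.7, 2.7, 2.9, 3.5, 4.9, 5.0, 5.1, 5.3, 6.0, 6.5, 6.6, 7.0, 7.5, 7.8.
n = 17.
P20: rank ⌈20/100·17⌉ = 4 → 1.7.
P90: rank ⌈90/100·17⌉ = 16 → 7.5.
Difference: 7.5 − 1.7 = 5.8.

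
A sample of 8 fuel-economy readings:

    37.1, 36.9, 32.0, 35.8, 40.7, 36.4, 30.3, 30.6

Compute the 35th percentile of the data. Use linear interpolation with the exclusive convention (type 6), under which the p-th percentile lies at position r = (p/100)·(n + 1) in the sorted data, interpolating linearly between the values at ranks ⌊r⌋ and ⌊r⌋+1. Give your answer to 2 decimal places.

32.57

Sorted: 30.3, 30.6, 32.0, 35.8, 36.4, 36.9, 37.1, 40.7.
n = 8.
r = (35/100)·(8 + 1) = 3.15.
Rank 3 is 32.0 and rank 4 is 35.8.
Interpolate: 32.0 + 0.15·(35.8 − 32.0) = 32.0 + 0.15·3.8 = 32.57.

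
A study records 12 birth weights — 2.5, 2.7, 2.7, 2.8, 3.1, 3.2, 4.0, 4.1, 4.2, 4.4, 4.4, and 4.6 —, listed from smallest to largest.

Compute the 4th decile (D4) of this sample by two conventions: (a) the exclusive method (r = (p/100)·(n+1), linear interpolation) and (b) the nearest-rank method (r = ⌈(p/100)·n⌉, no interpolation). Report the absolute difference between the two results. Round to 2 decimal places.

0.02

n = 12.
(a) r = 5.2; between ranks 5 (3.1) and 6 (3.2): 3.12.
(b) the nearest-rank method: rank 5 → 3.1.
|3.12 − 3.1| = 0.02.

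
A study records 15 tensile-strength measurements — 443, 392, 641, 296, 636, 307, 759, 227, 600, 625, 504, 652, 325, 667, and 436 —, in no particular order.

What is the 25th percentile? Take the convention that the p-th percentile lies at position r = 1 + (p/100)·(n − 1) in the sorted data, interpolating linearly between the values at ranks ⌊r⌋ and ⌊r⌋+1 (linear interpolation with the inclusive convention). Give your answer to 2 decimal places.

Sorted: 227, 296, 307, 325, 392, 436, 443, 504, 600, 625, 636, 641, 652, 667, 759.
n = 15.
r = 1 + (25/100)·(15 − 1) = 1 + 3.5 = 4.5.
Rank 4 is 325 and rank 5 is 392.
Interpolate: 325 + 0.5·(392 − 325) = 325 + 0.5·67 = 358.5.

358.50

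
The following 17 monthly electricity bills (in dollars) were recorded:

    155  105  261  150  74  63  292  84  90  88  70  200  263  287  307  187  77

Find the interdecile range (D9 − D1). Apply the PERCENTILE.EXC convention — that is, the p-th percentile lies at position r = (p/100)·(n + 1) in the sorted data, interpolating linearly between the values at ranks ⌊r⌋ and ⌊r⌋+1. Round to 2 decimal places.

Sorted: 63, 70, 74, 77, 84, 88, 90, 105, 150, 155, 187, 200, 261, 263, 287, 292, 307.
n = 17.
P10: r = 1.8; ranks 1–2 are 63, 70; interpolating gives 68.6.
P90: r = 16.2; ranks 16–17 are 292, 307; interpolating gives 295.
Difference: 295 − 68.6 = 226.4.

226.40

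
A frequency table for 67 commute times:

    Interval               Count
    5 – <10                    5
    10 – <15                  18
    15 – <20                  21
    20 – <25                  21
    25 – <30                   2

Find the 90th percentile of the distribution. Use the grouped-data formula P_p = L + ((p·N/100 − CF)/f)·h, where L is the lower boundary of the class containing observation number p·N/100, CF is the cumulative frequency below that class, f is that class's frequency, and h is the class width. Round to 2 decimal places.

N = 67; target position k = 90/100 · 67 = 60.3.
Cumulative frequencies: 5, 23, 44, 65, 67.
Observation 60.3 falls in the class 20 – <25.
L = 20, CF = 44, f = 21, h = 5.
P90 = 20 + ((60.3 − 44)/21)·5 = 20 + 3.88095 = 23.881.

23.88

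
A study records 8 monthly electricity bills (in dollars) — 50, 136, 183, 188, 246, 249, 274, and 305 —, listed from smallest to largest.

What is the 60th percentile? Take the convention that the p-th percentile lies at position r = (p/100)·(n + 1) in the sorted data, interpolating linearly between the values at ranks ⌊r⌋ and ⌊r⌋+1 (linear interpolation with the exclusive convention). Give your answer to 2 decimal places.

247.20

n = 8.
r = (60/100)·(8 + 1) = 5.4.
Rank 5 is 246 and rank 6 is 249.
Interpolate: 246 + 0.4·(249 − 246) = 246 + 0.4·3 = 247.2.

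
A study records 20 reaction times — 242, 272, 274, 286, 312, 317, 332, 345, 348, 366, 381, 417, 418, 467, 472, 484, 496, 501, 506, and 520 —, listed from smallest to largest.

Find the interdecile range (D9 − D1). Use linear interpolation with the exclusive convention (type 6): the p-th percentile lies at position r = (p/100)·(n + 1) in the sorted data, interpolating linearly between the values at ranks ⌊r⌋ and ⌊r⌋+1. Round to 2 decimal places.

233.30

n = 20.
P10: r = 2.1; ranks 2–3 are 272, 274; interpolating gives 272.2.
P90: r = 18.9; ranks 18–19 are 501, 506; interpolating gives 505.5.
Difference: 505.5 − 272.2 = 233.3.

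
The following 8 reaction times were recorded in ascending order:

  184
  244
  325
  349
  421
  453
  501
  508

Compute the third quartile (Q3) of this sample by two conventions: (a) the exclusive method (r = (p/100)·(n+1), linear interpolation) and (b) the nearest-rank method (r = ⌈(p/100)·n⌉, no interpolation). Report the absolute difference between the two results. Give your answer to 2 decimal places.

36.00

n = 8.
(a) r = 6.75; between ranks 6 (453) and 7 (501): 489.
(b) the nearest-rank method: rank 6 → 453.
|489 − 453| = 36.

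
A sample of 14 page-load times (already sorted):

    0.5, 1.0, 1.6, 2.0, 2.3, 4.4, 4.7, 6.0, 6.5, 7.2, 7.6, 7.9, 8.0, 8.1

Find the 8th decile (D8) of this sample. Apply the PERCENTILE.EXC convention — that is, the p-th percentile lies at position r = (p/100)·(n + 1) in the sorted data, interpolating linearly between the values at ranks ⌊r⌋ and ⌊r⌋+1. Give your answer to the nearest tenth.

n = 14.
r = (80/100)·(14 + 1) = 12.
r is an integer, so P80 is the value at rank 12: 7.9.

7.9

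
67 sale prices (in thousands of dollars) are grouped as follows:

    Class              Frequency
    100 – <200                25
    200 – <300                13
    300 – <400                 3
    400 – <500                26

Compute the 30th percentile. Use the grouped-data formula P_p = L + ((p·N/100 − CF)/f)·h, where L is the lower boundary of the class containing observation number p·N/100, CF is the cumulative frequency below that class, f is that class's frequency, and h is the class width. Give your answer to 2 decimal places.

N = 67; target position k = 30/100 · 67 = 20.1.
Cumulative frequencies: 25, 38, 41, 67.
Observation 20.1 falls in the class 100 – <200.
L = 100, CF = 0, f = 25, h = 100.
P30 = 100 + ((20.1 − 0)/25)·100 = 100 + 80.4 = 180.4.

180.40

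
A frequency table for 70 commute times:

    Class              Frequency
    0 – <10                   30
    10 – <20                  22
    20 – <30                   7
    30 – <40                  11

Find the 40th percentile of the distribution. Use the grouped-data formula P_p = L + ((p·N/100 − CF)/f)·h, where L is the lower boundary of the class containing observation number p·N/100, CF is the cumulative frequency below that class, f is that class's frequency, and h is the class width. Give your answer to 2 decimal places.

9.33

N = 70; target position k = 40/100 · 70 = 28.
Cumulative frequencies: 30, 52, 59, 70.
Observation 28 falls in the class 0 – <10.
L = 0, CF = 0, f = 30, h = 10.
P40 = 0 + ((28 − 0)/30)·10 = 0 + 9.33333 = 9.33333.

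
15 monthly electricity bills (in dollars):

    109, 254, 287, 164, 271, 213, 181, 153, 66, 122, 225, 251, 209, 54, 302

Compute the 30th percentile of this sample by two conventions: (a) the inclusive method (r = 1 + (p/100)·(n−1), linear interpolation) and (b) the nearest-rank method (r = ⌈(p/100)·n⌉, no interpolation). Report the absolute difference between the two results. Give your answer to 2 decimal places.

Sorted: 54, 66, 109, 122, 153, 164, 181, 209, 213, 225, 251, 254, 271, 287, 302.
n = 15.
(a) r = 5.2; between ranks 5 (153) and 6 (164): 155.2.
(b) the nearest-rank method: rank 5 → 153.
|155.2 − 153| = 2.2.

2.20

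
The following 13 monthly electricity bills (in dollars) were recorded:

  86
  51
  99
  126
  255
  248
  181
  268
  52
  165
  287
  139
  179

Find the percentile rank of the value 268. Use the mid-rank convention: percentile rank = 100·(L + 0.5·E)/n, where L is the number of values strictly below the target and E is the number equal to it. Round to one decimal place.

88.5

Sorted: 51, 52, 86, 99, 126, 139, 165, 179, 181, 248, 255, 268, 287.
Count below 268: L = 11; count equal: E = 1; n = 13.
Percentile rank = 100·(11 + 0.5·1)/13 = 100·11.5/13 = 88.46.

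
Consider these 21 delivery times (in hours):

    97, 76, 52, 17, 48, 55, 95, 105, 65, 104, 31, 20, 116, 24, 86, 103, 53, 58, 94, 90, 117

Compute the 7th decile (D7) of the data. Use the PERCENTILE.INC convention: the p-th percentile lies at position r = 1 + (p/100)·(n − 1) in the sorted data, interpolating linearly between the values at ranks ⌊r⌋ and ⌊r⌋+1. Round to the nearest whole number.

95

Sorted: 17, 20, 24, 31, 48, 52, 53, 55, 58, 65, 76, 86, 90, 94, 95, 97, 103, 104, 105, 116, 117.
n = 21.
r = 1 + (70/100)·(21 − 1) = 1 + 14 = 15.
r is an integer, so P70 is the value at rank 15: 95.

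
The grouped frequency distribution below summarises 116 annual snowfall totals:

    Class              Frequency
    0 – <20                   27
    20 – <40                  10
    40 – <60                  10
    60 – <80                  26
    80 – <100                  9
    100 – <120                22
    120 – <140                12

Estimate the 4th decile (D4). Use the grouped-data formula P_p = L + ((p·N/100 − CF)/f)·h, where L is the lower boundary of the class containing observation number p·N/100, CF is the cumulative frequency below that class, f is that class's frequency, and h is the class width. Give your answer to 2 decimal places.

58.80

N = 116; target position k = 40/100 · 116 = 46.4.
Cumulative frequencies: 27, 37, 47, 73, 82, 104, 116.
Observation 46.4 falls in the class 40 – <60.
L = 40, CF = 37, f = 10, h = 20.
P40 = 40 + ((46.4 − 37)/10)·20 = 40 + 18.8 = 58.8.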